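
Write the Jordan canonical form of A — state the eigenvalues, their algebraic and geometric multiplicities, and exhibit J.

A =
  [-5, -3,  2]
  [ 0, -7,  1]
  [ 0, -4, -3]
J_3(-5)

The characteristic polynomial is
  det(x·I − A) = x^3 + 15*x^2 + 75*x + 125 = (x + 5)^3

Eigenvalues and multiplicities (the geometric multiplicity of λ is n − rank(A − λI), which equals the number of Jordan blocks for λ):
  λ = -5: algebraic multiplicity = 3, geometric multiplicity = 1

Determining the block sizes for each eigenvalue:
  λ = -5: one block (gm = 1), so the single block has size am = 3 → block sizes [3]

Assembling the blocks gives a Jordan form
J =
  [-5,  1,  0]
  [ 0, -5,  1]
  [ 0,  0, -5]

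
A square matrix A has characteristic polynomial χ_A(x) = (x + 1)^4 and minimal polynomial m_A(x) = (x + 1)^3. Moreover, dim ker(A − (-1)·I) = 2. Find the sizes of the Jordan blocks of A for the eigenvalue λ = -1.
Block sizes for λ = -1: [3, 1]

Step 1 — from the characteristic polynomial, algebraic multiplicity of λ = -1 is 4. From dim ker(A − (-1)·I) = 2, there are exactly 2 Jordan blocks for λ = -1.
Step 2 — from the minimal polynomial, the factor (x + 1)^3 tells us the largest block for λ = -1 has size 3.
Step 3 — with total size 4, 2 blocks, and largest block 3, the block sizes (in nonincreasing order) are [3, 1].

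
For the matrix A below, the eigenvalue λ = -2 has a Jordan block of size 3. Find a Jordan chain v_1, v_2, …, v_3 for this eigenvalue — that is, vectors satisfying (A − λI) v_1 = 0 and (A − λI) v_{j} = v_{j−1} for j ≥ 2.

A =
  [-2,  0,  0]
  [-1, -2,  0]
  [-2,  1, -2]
A Jordan chain for λ = -2 of length 3:
v_1 = (0, 0, -1)ᵀ
v_2 = (0, -1, -2)ᵀ
v_3 = (1, 0, 0)ᵀ

Let N = A − (-2)·I. We want v_3 with N^3 v_3 = 0 but N^2 v_3 ≠ 0; then v_{j-1} := N · v_j for j = 3, …, 2.

Pick v_3 = (1, 0, 0)ᵀ.
Then v_2 = N · v_3 = (0, -1, -2)ᵀ.
Then v_1 = N · v_2 = (0, 0, -1)ᵀ.

Sanity check: (A − (-2)·I) v_1 = (0, 0, 0)ᵀ = 0. ✓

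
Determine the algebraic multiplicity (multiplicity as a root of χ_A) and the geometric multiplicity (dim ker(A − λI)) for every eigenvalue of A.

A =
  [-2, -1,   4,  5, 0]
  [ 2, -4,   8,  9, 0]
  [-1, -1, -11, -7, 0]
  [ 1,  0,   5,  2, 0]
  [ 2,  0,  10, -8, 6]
λ = -4: alg = 3, geom = 1; λ = -3: alg = 1, geom = 1; λ = 6: alg = 1, geom = 1

Step 1 — factor the characteristic polynomial to read off the algebraic multiplicities:
  χ_A(x) = (x - 6)*(x + 3)*(x + 4)^3

Step 2 — compute geometric multiplicities via the rank-nullity identity g(λ) = n − rank(A − λI):
  rank(A − (-4)·I) = 4, so dim ker(A − (-4)·I) = n − 4 = 1
  rank(A − (-3)·I) = 4, so dim ker(A − (-3)·I) = n − 4 = 1
  rank(A − (6)·I) = 4, so dim ker(A − (6)·I) = n − 4 = 1

Summary:
  λ = -4: algebraic multiplicity = 3, geometric multiplicity = 1
  λ = -3: algebraic multiplicity = 1, geometric multiplicity = 1
  λ = 6: algebraic multiplicity = 1, geometric multiplicity = 1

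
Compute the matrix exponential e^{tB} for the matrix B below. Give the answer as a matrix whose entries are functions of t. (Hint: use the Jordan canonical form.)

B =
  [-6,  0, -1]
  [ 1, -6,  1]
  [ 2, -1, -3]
e^{tB} =
  [-t^2*exp(-5*t)/2 - t*exp(-5*t) + exp(-5*t), t^2*exp(-5*t)/2, -t^2*exp(-5*t)/2 - t*exp(-5*t)]
  [t*exp(-5*t), -t*exp(-5*t) + exp(-5*t), t*exp(-5*t)]
  [t^2*exp(-5*t)/2 + 2*t*exp(-5*t), -t^2*exp(-5*t)/2 - t*exp(-5*t), t^2*exp(-5*t)/2 + 2*t*exp(-5*t) + exp(-5*t)]

Strategy: write B = P · J · P⁻¹ where J is a Jordan canonical form, so e^{tB} = P · e^{tJ} · P⁻¹, and e^{tJ} can be computed block-by-block.

B has Jordan form
J =
  [-5,  1,  0]
  [ 0, -5,  1]
  [ 0,  0, -5]
(up to reordering of blocks).

Per-block formulas:
  For a 3×3 Jordan block J_3(-5): exp(t · J_3(-5)) = e^(-5t)·(I + t·N + (t^2/2)·N^2), where N is the 3×3 nilpotent shift.

After assembling e^{tJ} and conjugating by P, we get:

e^{tB} =
  [-t^2*exp(-5*t)/2 - t*exp(-5*t) + exp(-5*t), t^2*exp(-5*t)/2, -t^2*exp(-5*t)/2 - t*exp(-5*t)]
  [t*exp(-5*t), -t*exp(-5*t) + exp(-5*t), t*exp(-5*t)]
  [t^2*exp(-5*t)/2 + 2*t*exp(-5*t), -t^2*exp(-5*t)/2 - t*exp(-5*t), t^2*exp(-5*t)/2 + 2*t*exp(-5*t) + exp(-5*t)]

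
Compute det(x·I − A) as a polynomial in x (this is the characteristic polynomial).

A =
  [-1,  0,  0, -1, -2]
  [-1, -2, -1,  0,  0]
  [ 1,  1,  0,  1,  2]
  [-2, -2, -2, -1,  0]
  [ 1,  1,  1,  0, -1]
x^5 + 5*x^4 + 10*x^3 + 10*x^2 + 5*x + 1

Expanding det(x·I − A) (e.g. by cofactor expansion or by noting that A is similar to its Jordan form J, which has the same characteristic polynomial as A) gives
  χ_A(x) = x^5 + 5*x^4 + 10*x^3 + 10*x^2 + 5*x + 1
which factors as (x + 1)^5. The eigenvalues (with algebraic multiplicities) are λ = -1 with multiplicity 5.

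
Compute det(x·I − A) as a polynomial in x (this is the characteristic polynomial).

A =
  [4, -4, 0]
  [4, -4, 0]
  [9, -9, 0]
x^3

Expanding det(x·I − A) (e.g. by cofactor expansion or by noting that A is similar to its Jordan form J, which has the same characteristic polynomial as A) gives
  χ_A(x) = x^3
which factors as x^3. The eigenvalues (with algebraic multiplicities) are λ = 0 with multiplicity 3.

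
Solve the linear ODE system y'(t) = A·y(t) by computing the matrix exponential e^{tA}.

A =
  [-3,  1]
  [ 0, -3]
e^{tA} =
  [exp(-3*t), t*exp(-3*t)]
  [0, exp(-3*t)]

Strategy: write A = P · J · P⁻¹ where J is a Jordan canonical form, so e^{tA} = P · e^{tJ} · P⁻¹, and e^{tJ} can be computed block-by-block.

A has Jordan form
J =
  [-3,  1]
  [ 0, -3]
(up to reordering of blocks).

Per-block formulas:
  For a 2×2 Jordan block J_2(-3): exp(t · J_2(-3)) = e^(-3t)·(I + t·N), where N is the 2×2 nilpotent shift.

After assembling e^{tJ} and conjugating by P, we get:

e^{tA} =
  [exp(-3*t), t*exp(-3*t)]
  [0, exp(-3*t)]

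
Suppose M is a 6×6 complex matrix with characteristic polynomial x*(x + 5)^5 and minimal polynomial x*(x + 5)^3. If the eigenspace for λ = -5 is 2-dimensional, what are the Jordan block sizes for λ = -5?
Block sizes for λ = -5: [3, 2]

Step 1 — from the characteristic polynomial, algebraic multiplicity of λ = -5 is 5. From dim ker(M − (-5)·I) = 2, there are exactly 2 Jordan blocks for λ = -5.
Step 2 — from the minimal polynomial, the factor (x + 5)^3 tells us the largest block for λ = -5 has size 3.
Step 3 — with total size 5, 2 blocks, and largest block 3, the block sizes (in nonincreasing order) are [3, 2].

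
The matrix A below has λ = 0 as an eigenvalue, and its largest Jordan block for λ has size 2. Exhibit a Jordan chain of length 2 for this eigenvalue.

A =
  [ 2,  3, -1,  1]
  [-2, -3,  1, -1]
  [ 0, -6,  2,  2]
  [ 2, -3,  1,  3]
A Jordan chain for λ = 0 of length 2:
v_1 = (3, -3, -6, -3)ᵀ
v_2 = (0, 1, 0, 0)ᵀ

Let N = A − (0)·I. We want v_2 with N^2 v_2 = 0 but N^1 v_2 ≠ 0; then v_{j-1} := N · v_j for j = 2, …, 2.

Pick v_2 = (0, 1, 0, 0)ᵀ.
Then v_1 = N · v_2 = (3, -3, -6, -3)ᵀ.

Sanity check: (A − (0)·I) v_1 = (0, 0, 0, 0)ᵀ = 0. ✓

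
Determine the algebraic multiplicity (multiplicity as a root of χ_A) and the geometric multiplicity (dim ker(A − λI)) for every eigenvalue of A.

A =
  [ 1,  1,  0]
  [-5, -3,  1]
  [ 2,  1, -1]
λ = -1: alg = 3, geom = 1

Step 1 — factor the characteristic polynomial to read off the algebraic multiplicities:
  χ_A(x) = (x + 1)^3

Step 2 — compute geometric multiplicities via the rank-nullity identity g(λ) = n − rank(A − λI):
  rank(A − (-1)·I) = 2, so dim ker(A − (-1)·I) = n − 2 = 1

Summary:
  λ = -1: algebraic multiplicity = 3, geometric multiplicity = 1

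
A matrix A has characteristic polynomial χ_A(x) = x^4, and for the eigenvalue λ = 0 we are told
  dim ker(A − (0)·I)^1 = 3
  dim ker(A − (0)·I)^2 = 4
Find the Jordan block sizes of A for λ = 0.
Block sizes for λ = 0: [2, 1, 1]

From the dimensions of kernels of powers, the number of Jordan blocks of size at least j is d_j − d_{j−1} where d_j = dim ker(N^j) (with d_0 = 0). Computing the differences gives [3, 1].
The number of blocks of size exactly k is (#blocks of size ≥ k) − (#blocks of size ≥ k + 1), so the partition is: 2 block(s) of size 1, 1 block(s) of size 2.
In nonincreasing order the block sizes are [2, 1, 1].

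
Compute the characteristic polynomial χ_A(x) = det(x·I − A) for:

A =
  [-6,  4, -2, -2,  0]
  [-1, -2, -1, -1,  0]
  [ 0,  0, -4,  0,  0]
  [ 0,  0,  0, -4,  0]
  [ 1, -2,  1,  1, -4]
x^5 + 20*x^4 + 160*x^3 + 640*x^2 + 1280*x + 1024

Expanding det(x·I − A) (e.g. by cofactor expansion or by noting that A is similar to its Jordan form J, which has the same characteristic polynomial as A) gives
  χ_A(x) = x^5 + 20*x^4 + 160*x^3 + 640*x^2 + 1280*x + 1024
which factors as (x + 4)^5. The eigenvalues (with algebraic multiplicities) are λ = -4 with multiplicity 5.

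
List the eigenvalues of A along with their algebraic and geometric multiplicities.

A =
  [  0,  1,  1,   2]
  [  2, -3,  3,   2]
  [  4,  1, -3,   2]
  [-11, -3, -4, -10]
λ = -4: alg = 4, geom = 2

Step 1 — factor the characteristic polynomial to read off the algebraic multiplicities:
  χ_A(x) = (x + 4)^4

Step 2 — compute geometric multiplicities via the rank-nullity identity g(λ) = n − rank(A − λI):
  rank(A − (-4)·I) = 2, so dim ker(A − (-4)·I) = n − 2 = 2

Summary:
  λ = -4: algebraic multiplicity = 4, geometric multiplicity = 2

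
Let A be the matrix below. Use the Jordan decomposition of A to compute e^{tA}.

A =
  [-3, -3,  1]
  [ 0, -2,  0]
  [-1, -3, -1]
e^{tA} =
  [-t*exp(-2*t) + exp(-2*t), -3*t*exp(-2*t), t*exp(-2*t)]
  [0, exp(-2*t), 0]
  [-t*exp(-2*t), -3*t*exp(-2*t), t*exp(-2*t) + exp(-2*t)]

Strategy: write A = P · J · P⁻¹ where J is a Jordan canonical form, so e^{tA} = P · e^{tJ} · P⁻¹, and e^{tJ} can be computed block-by-block.

A has Jordan form
J =
  [-2,  1,  0]
  [ 0, -2,  0]
  [ 0,  0, -2]
(up to reordering of blocks).

Per-block formulas:
  For a 2×2 Jordan block J_2(-2): exp(t · J_2(-2)) = e^(-2t)·(I + t·N), where N is the 2×2 nilpotent shift.
  For a 1×1 block at λ = -2: exp(t · [-2]) = [e^(-2t)].

After assembling e^{tJ} and conjugating by P, we get:

e^{tA} =
  [-t*exp(-2*t) + exp(-2*t), -3*t*exp(-2*t), t*exp(-2*t)]
  [0, exp(-2*t), 0]
  [-t*exp(-2*t), -3*t*exp(-2*t), t*exp(-2*t) + exp(-2*t)]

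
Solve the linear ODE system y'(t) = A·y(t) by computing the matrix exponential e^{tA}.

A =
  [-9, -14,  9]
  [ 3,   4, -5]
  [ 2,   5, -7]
e^{tA} =
  [t^2*exp(-4*t)/2 - 5*t*exp(-4*t) + exp(-4*t), 3*t^2*exp(-4*t)/2 - 14*t*exp(-4*t), -t^2*exp(-4*t) + 9*t*exp(-4*t)]
  [-t^2*exp(-4*t)/2 + 3*t*exp(-4*t), -3*t^2*exp(-4*t)/2 + 8*t*exp(-4*t) + exp(-4*t), t^2*exp(-4*t) - 5*t*exp(-4*t)]
  [-t^2*exp(-4*t)/2 + 2*t*exp(-4*t), -3*t^2*exp(-4*t)/2 + 5*t*exp(-4*t), t^2*exp(-4*t) - 3*t*exp(-4*t) + exp(-4*t)]

Strategy: write A = P · J · P⁻¹ where J is a Jordan canonical form, so e^{tA} = P · e^{tJ} · P⁻¹, and e^{tJ} can be computed block-by-block.

A has Jordan form
J =
  [-4,  1,  0]
  [ 0, -4,  1]
  [ 0,  0, -4]
(up to reordering of blocks).

Per-block formulas:
  For a 3×3 Jordan block J_3(-4): exp(t · J_3(-4)) = e^(-4t)·(I + t·N + (t^2/2)·N^2), where N is the 3×3 nilpotent shift.

After assembling e^{tJ} and conjugating by P, we get:

e^{tA} =
  [t^2*exp(-4*t)/2 - 5*t*exp(-4*t) + exp(-4*t), 3*t^2*exp(-4*t)/2 - 14*t*exp(-4*t), -t^2*exp(-4*t) + 9*t*exp(-4*t)]
  [-t^2*exp(-4*t)/2 + 3*t*exp(-4*t), -3*t^2*exp(-4*t)/2 + 8*t*exp(-4*t) + exp(-4*t), t^2*exp(-4*t) - 5*t*exp(-4*t)]
  [-t^2*exp(-4*t)/2 + 2*t*exp(-4*t), -3*t^2*exp(-4*t)/2 + 5*t*exp(-4*t), t^2*exp(-4*t) - 3*t*exp(-4*t) + exp(-4*t)]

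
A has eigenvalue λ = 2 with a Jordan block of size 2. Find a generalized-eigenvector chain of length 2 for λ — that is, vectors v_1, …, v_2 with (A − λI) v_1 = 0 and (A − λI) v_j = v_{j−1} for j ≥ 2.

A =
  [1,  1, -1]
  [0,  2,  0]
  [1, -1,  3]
A Jordan chain for λ = 2 of length 2:
v_1 = (-1, 0, 1)ᵀ
v_2 = (1, 0, 0)ᵀ

Let N = A − (2)·I. We want v_2 with N^2 v_2 = 0 but N^1 v_2 ≠ 0; then v_{j-1} := N · v_j for j = 2, …, 2.

Pick v_2 = (1, 0, 0)ᵀ.
Then v_1 = N · v_2 = (-1, 0, 1)ᵀ.

Sanity check: (A − (2)·I) v_1 = (0, 0, 0)ᵀ = 0. ✓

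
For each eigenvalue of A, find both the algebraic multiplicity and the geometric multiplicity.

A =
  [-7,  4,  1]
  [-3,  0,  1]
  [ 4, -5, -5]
λ = -4: alg = 3, geom = 1

Step 1 — factor the characteristic polynomial to read off the algebraic multiplicities:
  χ_A(x) = (x + 4)^3

Step 2 — compute geometric multiplicities via the rank-nullity identity g(λ) = n − rank(A − λI):
  rank(A − (-4)·I) = 2, so dim ker(A − (-4)·I) = n − 2 = 1

Summary:
  λ = -4: algebraic multiplicity = 3, geometric multiplicity = 1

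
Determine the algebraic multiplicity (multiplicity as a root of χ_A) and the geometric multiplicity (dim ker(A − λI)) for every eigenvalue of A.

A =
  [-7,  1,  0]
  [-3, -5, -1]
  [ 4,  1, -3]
λ = -5: alg = 3, geom = 1

Step 1 — factor the characteristic polynomial to read off the algebraic multiplicities:
  χ_A(x) = (x + 5)^3

Step 2 — compute geometric multiplicities via the rank-nullity identity g(λ) = n − rank(A − λI):
  rank(A − (-5)·I) = 2, so dim ker(A − (-5)·I) = n − 2 = 1

Summary:
  λ = -5: algebraic multiplicity = 3, geometric multiplicity = 1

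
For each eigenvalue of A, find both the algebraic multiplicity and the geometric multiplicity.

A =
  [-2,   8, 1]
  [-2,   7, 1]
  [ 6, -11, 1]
λ = 2: alg = 3, geom = 1

Step 1 — factor the characteristic polynomial to read off the algebraic multiplicities:
  χ_A(x) = (x - 2)^3

Step 2 — compute geometric multiplicities via the rank-nullity identity g(λ) = n − rank(A − λI):
  rank(A − (2)·I) = 2, so dim ker(A − (2)·I) = n − 2 = 1

Summary:
  λ = 2: algebraic multiplicity = 3, geometric multiplicity = 1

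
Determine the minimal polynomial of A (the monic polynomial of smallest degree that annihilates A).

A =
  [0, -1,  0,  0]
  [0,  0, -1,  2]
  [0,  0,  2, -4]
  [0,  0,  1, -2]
x^3

The characteristic polynomial is χ_A(x) = x^4, so the eigenvalues are known. The minimal polynomial is
  m_A(x) = Π_λ (x − λ)^{k_λ}
where k_λ is the size of the *largest* Jordan block for λ (equivalently, the smallest k with (A − λI)^k v = 0 for every generalised eigenvector v of λ).

  λ = 0: largest Jordan block has size 3, contributing (x − 0)^3

So m_A(x) = x^3 = x^3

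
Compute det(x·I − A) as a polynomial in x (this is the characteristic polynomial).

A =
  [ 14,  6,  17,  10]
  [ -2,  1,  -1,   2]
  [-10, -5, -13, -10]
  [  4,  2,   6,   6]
x^4 - 8*x^3 + 24*x^2 - 32*x + 16

Expanding det(x·I − A) (e.g. by cofactor expansion or by noting that A is similar to its Jordan form J, which has the same characteristic polynomial as A) gives
  χ_A(x) = x^4 - 8*x^3 + 24*x^2 - 32*x + 16
which factors as (x - 2)^4. The eigenvalues (with algebraic multiplicities) are λ = 2 with multiplicity 4.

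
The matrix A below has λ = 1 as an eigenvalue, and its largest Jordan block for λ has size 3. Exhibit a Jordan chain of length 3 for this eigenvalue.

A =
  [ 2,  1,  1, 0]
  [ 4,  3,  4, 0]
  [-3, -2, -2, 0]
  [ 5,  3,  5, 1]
A Jordan chain for λ = 1 of length 3:
v_1 = (2, 0, -2, 2)ᵀ
v_2 = (1, 4, -3, 5)ᵀ
v_3 = (1, 0, 0, 0)ᵀ

Let N = A − (1)·I. We want v_3 with N^3 v_3 = 0 but N^2 v_3 ≠ 0; then v_{j-1} := N · v_j for j = 3, …, 2.

Pick v_3 = (1, 0, 0, 0)ᵀ.
Then v_2 = N · v_3 = (1, 4, -3, 5)ᵀ.
Then v_1 = N · v_2 = (2, 0, -2, 2)ᵀ.

Sanity check: (A − (1)·I) v_1 = (0, 0, 0, 0)ᵀ = 0. ✓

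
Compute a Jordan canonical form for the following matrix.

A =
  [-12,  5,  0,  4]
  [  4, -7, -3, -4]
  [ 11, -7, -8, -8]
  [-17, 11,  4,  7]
J_3(-5) ⊕ J_1(-5)

The characteristic polynomial is
  det(x·I − A) = x^4 + 20*x^3 + 150*x^2 + 500*x + 625 = (x + 5)^4

Eigenvalues and multiplicities (the geometric multiplicity of λ is n − rank(A − λI), which equals the number of Jordan blocks for λ):
  λ = -5: algebraic multiplicity = 4, geometric multiplicity = 2

Determining the block sizes for each eigenvalue:
  λ = -5: with am = 4 and gm = 2, the partition is not yet determined (e.g. several partitions of 4 into 2 parts exist). Let N = A − (-5)·I. Computing rank(N^1) = 2, rank(N^2) = 1, rank(N^3) = 0; the number of blocks of size ≥ j is rank(N^{j−1}) − rank(N^j), giving [2, 1, 1]. So we have 1 block(s) of size 3, 1 block(s) of size 1 → block sizes [3, 1]

Assembling the blocks gives a Jordan form
J =
  [-5,  1,  0,  0]
  [ 0, -5,  1,  0]
  [ 0,  0, -5,  0]
  [ 0,  0,  0, -5]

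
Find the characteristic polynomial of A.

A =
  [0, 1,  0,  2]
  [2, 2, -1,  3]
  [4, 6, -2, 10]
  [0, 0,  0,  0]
x^4

Expanding det(x·I − A) (e.g. by cofactor expansion or by noting that A is similar to its Jordan form J, which has the same characteristic polynomial as A) gives
  χ_A(x) = x^4
which factors as x^4. The eigenvalues (with algebraic multiplicities) are λ = 0 with multiplicity 4.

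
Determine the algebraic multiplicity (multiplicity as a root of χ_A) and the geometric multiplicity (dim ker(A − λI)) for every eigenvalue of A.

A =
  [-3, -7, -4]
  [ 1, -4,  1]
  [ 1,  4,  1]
λ = -2: alg = 3, geom = 1

Step 1 — factor the characteristic polynomial to read off the algebraic multiplicities:
  χ_A(x) = (x + 2)^3

Step 2 — compute geometric multiplicities via the rank-nullity identity g(λ) = n − rank(A − λI):
  rank(A − (-2)·I) = 2, so dim ker(A − (-2)·I) = n − 2 = 1

Summary:
  λ = -2: algebraic multiplicity = 3, geometric multiplicity = 1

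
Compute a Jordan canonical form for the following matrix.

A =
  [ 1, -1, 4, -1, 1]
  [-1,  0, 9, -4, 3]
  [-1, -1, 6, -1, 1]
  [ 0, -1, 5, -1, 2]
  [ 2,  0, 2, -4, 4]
J_2(2) ⊕ J_2(2) ⊕ J_1(2)

The characteristic polynomial is
  det(x·I − A) = x^5 - 10*x^4 + 40*x^3 - 80*x^2 + 80*x - 32 = (x - 2)^5

Eigenvalues and multiplicities (the geometric multiplicity of λ is n − rank(A − λI), which equals the number of Jordan blocks for λ):
  λ = 2: algebraic multiplicity = 5, geometric multiplicity = 3

Determining the block sizes for each eigenvalue:
  λ = 2: with am = 5 and gm = 3, the partition is not yet determined (e.g. several partitions of 5 into 3 parts exist). Let N = A − (2)·I. Computing rank(N^1) = 2, rank(N^2) = 0; the number of blocks of size ≥ j is rank(N^{j−1}) − rank(N^j), giving [3, 2]. So we have 2 block(s) of size 2, 1 block(s) of size 1 → block sizes [2, 2, 1]

Assembling the blocks gives a Jordan form
J =
  [2, 1, 0, 0, 0]
  [0, 2, 0, 0, 0]
  [0, 0, 2, 1, 0]
  [0, 0, 0, 2, 0]
  [0, 0, 0, 0, 2]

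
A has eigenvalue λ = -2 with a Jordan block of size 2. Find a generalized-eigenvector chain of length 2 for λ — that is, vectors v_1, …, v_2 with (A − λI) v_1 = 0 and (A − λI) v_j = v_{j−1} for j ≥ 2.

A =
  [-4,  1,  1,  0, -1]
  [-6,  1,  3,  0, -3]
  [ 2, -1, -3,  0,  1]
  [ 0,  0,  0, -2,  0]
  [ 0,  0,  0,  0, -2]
A Jordan chain for λ = -2 of length 2:
v_1 = (-2, -6, 2, 0, 0)ᵀ
v_2 = (1, 0, 0, 0, 0)ᵀ

Let N = A − (-2)·I. We want v_2 with N^2 v_2 = 0 but N^1 v_2 ≠ 0; then v_{j-1} := N · v_j for j = 2, …, 2.

Pick v_2 = (1, 0, 0, 0, 0)ᵀ.
Then v_1 = N · v_2 = (-2, -6, 2, 0, 0)ᵀ.

Sanity check: (A − (-2)·I) v_1 = (0, 0, 0, 0, 0)ᵀ = 0. ✓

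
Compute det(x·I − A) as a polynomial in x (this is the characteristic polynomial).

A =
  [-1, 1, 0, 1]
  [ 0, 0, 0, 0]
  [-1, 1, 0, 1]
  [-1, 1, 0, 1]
x^4

Expanding det(x·I − A) (e.g. by cofactor expansion or by noting that A is similar to its Jordan form J, which has the same characteristic polynomial as A) gives
  χ_A(x) = x^4
which factors as x^4. The eigenvalues (with algebraic multiplicities) are λ = 0 with multiplicity 4.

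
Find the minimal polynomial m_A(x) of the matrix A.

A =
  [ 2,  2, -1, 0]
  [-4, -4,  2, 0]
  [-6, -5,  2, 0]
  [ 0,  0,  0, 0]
x^3

The characteristic polynomial is χ_A(x) = x^4, so the eigenvalues are known. The minimal polynomial is
  m_A(x) = Π_λ (x − λ)^{k_λ}
where k_λ is the size of the *largest* Jordan block for λ (equivalently, the smallest k with (A − λI)^k v = 0 for every generalised eigenvector v of λ).

  λ = 0: largest Jordan block has size 3, contributing (x − 0)^3

So m_A(x) = x^3 = x^3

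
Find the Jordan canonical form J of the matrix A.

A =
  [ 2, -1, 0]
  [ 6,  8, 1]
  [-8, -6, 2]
J_3(4)

The characteristic polynomial is
  det(x·I − A) = x^3 - 12*x^2 + 48*x - 64 = (x - 4)^3

Eigenvalues and multiplicities (the geometric multiplicity of λ is n − rank(A − λI), which equals the number of Jordan blocks for λ):
  λ = 4: algebraic multiplicity = 3, geometric multiplicity = 1

Determining the block sizes for each eigenvalue:
  λ = 4: one block (gm = 1), so the single block has size am = 3 → block sizes [3]

Assembling the blocks gives a Jordan form
J =
  [4, 1, 0]
  [0, 4, 1]
  [0, 0, 4]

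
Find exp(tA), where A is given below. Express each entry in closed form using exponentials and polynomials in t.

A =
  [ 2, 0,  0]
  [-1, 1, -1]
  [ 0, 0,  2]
e^{tA} =
  [exp(2*t), 0, 0]
  [-exp(2*t) + exp(t), exp(t), -exp(2*t) + exp(t)]
  [0, 0, exp(2*t)]

Strategy: write A = P · J · P⁻¹ where J is a Jordan canonical form, so e^{tA} = P · e^{tJ} · P⁻¹, and e^{tJ} can be computed block-by-block.

A has Jordan form
J =
  [1, 0, 0]
  [0, 2, 0]
  [0, 0, 2]
(up to reordering of blocks).

Per-block formulas:
  For a 1×1 block at λ = 2: exp(t · [2]) = [e^(2t)].
  For a 1×1 block at λ = 1: exp(t · [1]) = [e^(1t)].

After assembling e^{tJ} and conjugating by P, we get:

e^{tA} =
  [exp(2*t), 0, 0]
  [-exp(2*t) + exp(t), exp(t), -exp(2*t) + exp(t)]
  [0, 0, exp(2*t)]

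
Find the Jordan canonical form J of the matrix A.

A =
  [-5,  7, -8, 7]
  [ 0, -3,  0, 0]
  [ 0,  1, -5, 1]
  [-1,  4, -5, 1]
J_3(-3) ⊕ J_1(-3)

The characteristic polynomial is
  det(x·I − A) = x^4 + 12*x^3 + 54*x^2 + 108*x + 81 = (x + 3)^4

Eigenvalues and multiplicities (the geometric multiplicity of λ is n − rank(A − λI), which equals the number of Jordan blocks for λ):
  λ = -3: algebraic multiplicity = 4, geometric multiplicity = 2

Determining the block sizes for each eigenvalue:
  λ = -3: with am = 4 and gm = 2, the partition is not yet determined (e.g. several partitions of 4 into 2 parts exist). Let N = A − (-3)·I. Computing rank(N^1) = 2, rank(N^2) = 1, rank(N^3) = 0; the number of blocks of size ≥ j is rank(N^{j−1}) − rank(N^j), giving [2, 1, 1]. So we have 1 block(s) of size 3, 1 block(s) of size 1 → block sizes [3, 1]

Assembling the blocks gives a Jordan form
J =
  [-3,  1,  0,  0]
  [ 0, -3,  1,  0]
  [ 0,  0, -3,  0]
  [ 0,  0,  0, -3]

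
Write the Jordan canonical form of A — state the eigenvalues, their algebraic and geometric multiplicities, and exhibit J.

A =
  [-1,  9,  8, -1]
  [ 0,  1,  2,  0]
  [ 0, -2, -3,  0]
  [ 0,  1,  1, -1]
J_3(-1) ⊕ J_1(-1)

The characteristic polynomial is
  det(x·I − A) = x^4 + 4*x^3 + 6*x^2 + 4*x + 1 = (x + 1)^4

Eigenvalues and multiplicities (the geometric multiplicity of λ is n − rank(A − λI), which equals the number of Jordan blocks for λ):
  λ = -1: algebraic multiplicity = 4, geometric multiplicity = 2

Determining the block sizes for each eigenvalue:
  λ = -1: with am = 4 and gm = 2, the partition is not yet determined (e.g. several partitions of 4 into 2 parts exist). Let N = A − (-1)·I. Computing rank(N^1) = 2, rank(N^2) = 1, rank(N^3) = 0; the number of blocks of size ≥ j is rank(N^{j−1}) − rank(N^j), giving [2, 1, 1]. So we have 1 block(s) of size 3, 1 block(s) of size 1 → block sizes [3, 1]

Assembling the blocks gives a Jordan form
J =
  [-1,  1,  0,  0]
  [ 0, -1,  1,  0]
  [ 0,  0, -1,  0]
  [ 0,  0,  0, -1]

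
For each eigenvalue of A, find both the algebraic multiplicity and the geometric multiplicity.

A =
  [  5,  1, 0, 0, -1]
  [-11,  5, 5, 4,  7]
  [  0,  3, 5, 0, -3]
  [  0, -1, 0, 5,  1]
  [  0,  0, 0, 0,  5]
λ = 5: alg = 5, geom = 3

Step 1 — factor the characteristic polynomial to read off the algebraic multiplicities:
  χ_A(x) = (x - 5)^5

Step 2 — compute geometric multiplicities via the rank-nullity identity g(λ) = n − rank(A − λI):
  rank(A − (5)·I) = 2, so dim ker(A − (5)·I) = n − 2 = 3

Summary:
  λ = 5: algebraic multiplicity = 5, geometric multiplicity = 3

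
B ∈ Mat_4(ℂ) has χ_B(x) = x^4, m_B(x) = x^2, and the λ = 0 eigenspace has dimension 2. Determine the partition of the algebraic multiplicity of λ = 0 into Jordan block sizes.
Block sizes for λ = 0: [2, 2]

Step 1 — from the characteristic polynomial, algebraic multiplicity of λ = 0 is 4. From dim ker(B − (0)·I) = 2, there are exactly 2 Jordan blocks for λ = 0.
Step 2 — from the minimal polynomial, the factor (x − 0)^2 tells us the largest block for λ = 0 has size 2.
Step 3 — with total size 4, 2 blocks, and largest block 2, the block sizes (in nonincreasing order) are [2, 2].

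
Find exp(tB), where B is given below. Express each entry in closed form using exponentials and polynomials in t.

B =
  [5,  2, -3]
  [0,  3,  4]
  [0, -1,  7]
e^{tB} =
  [exp(5*t), -t^2*exp(5*t)/2 + 2*t*exp(5*t), t^2*exp(5*t) - 3*t*exp(5*t)]
  [0, -2*t*exp(5*t) + exp(5*t), 4*t*exp(5*t)]
  [0, -t*exp(5*t), 2*t*exp(5*t) + exp(5*t)]

Strategy: write B = P · J · P⁻¹ where J is a Jordan canonical form, so e^{tB} = P · e^{tJ} · P⁻¹, and e^{tJ} can be computed block-by-block.

B has Jordan form
J =
  [5, 1, 0]
  [0, 5, 1]
  [0, 0, 5]
(up to reordering of blocks).

Per-block formulas:
  For a 3×3 Jordan block J_3(5): exp(t · J_3(5)) = e^(5t)·(I + t·N + (t^2/2)·N^2), where N is the 3×3 nilpotent shift.

After assembling e^{tJ} and conjugating by P, we get:

e^{tB} =
  [exp(5*t), -t^2*exp(5*t)/2 + 2*t*exp(5*t), t^2*exp(5*t) - 3*t*exp(5*t)]
  [0, -2*t*exp(5*t) + exp(5*t), 4*t*exp(5*t)]
  [0, -t*exp(5*t), 2*t*exp(5*t) + exp(5*t)]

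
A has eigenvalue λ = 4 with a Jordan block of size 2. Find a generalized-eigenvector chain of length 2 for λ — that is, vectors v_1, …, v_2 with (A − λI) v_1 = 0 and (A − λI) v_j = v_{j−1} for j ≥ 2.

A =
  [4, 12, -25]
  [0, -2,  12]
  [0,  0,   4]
A Jordan chain for λ = 4 of length 2:
v_1 = (-1, 0, 0)ᵀ
v_2 = (0, 2, 1)ᵀ

Let N = A − (4)·I. We want v_2 with N^2 v_2 = 0 but N^1 v_2 ≠ 0; then v_{j-1} := N · v_j for j = 2, …, 2.

Pick v_2 = (0, 2, 1)ᵀ.
Then v_1 = N · v_2 = (-1, 0, 0)ᵀ.

Sanity check: (A − (4)·I) v_1 = (0, 0, 0)ᵀ = 0. ✓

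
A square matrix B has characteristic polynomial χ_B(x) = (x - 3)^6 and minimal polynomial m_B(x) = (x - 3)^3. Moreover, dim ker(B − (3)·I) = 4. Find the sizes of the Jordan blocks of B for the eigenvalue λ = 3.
Block sizes for λ = 3: [3, 1, 1, 1]

Step 1 — from the characteristic polynomial, algebraic multiplicity of λ = 3 is 6. From dim ker(B − (3)·I) = 4, there are exactly 4 Jordan blocks for λ = 3.
Step 2 — from the minimal polynomial, the factor (x − 3)^3 tells us the largest block for λ = 3 has size 3.
Step 3 — with total size 6, 4 blocks, and largest block 3, the block sizes (in nonincreasing order) are [3, 1, 1, 1].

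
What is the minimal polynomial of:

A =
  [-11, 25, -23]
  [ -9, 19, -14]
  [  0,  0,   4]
x^3 - 12*x^2 + 48*x - 64

The characteristic polynomial is χ_A(x) = (x - 4)^3, so the eigenvalues are known. The minimal polynomial is
  m_A(x) = Π_λ (x − λ)^{k_λ}
where k_λ is the size of the *largest* Jordan block for λ (equivalently, the smallest k with (A − λI)^k v = 0 for every generalised eigenvector v of λ).

  λ = 4: largest Jordan block has size 3, contributing (x − 4)^3

So m_A(x) = (x - 4)^3 = x^3 - 12*x^2 + 48*x - 64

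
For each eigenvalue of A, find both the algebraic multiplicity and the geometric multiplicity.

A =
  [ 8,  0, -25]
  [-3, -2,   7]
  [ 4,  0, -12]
λ = -2: alg = 3, geom = 1

Step 1 — factor the characteristic polynomial to read off the algebraic multiplicities:
  χ_A(x) = (x + 2)^3

Step 2 — compute geometric multiplicities via the rank-nullity identity g(λ) = n − rank(A − λI):
  rank(A − (-2)·I) = 2, so dim ker(A − (-2)·I) = n − 2 = 1

Summary:
  λ = -2: algebraic multiplicity = 3, geometric multiplicity = 1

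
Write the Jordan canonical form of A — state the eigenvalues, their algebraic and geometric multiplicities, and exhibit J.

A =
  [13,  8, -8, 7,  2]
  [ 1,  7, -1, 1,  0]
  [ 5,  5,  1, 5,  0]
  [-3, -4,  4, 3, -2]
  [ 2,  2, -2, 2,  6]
J_2(6) ⊕ J_2(6) ⊕ J_1(6)

The characteristic polynomial is
  det(x·I − A) = x^5 - 30*x^4 + 360*x^3 - 2160*x^2 + 6480*x - 7776 = (x - 6)^5

Eigenvalues and multiplicities (the geometric multiplicity of λ is n − rank(A − λI), which equals the number of Jordan blocks for λ):
  λ = 6: algebraic multiplicity = 5, geometric multiplicity = 3

Determining the block sizes for each eigenvalue:
  λ = 6: with am = 5 and gm = 3, the partition is not yet determined (e.g. several partitions of 5 into 3 parts exist). Let N = A − (6)·I. Computing rank(N^1) = 2, rank(N^2) = 0; the number of blocks of size ≥ j is rank(N^{j−1}) − rank(N^j), giving [3, 2]. So we have 2 block(s) of size 2, 1 block(s) of size 1 → block sizes [2, 2, 1]

Assembling the blocks gives a Jordan form
J =
  [6, 1, 0, 0, 0]
  [0, 6, 0, 0, 0]
  [0, 0, 6, 1, 0]
  [0, 0, 0, 6, 0]
  [0, 0, 0, 0, 6]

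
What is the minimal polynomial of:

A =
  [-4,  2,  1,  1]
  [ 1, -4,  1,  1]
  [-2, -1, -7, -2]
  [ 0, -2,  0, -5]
x^3 + 15*x^2 + 75*x + 125

The characteristic polynomial is χ_A(x) = (x + 5)^4, so the eigenvalues are known. The minimal polynomial is
  m_A(x) = Π_λ (x − λ)^{k_λ}
where k_λ is the size of the *largest* Jordan block for λ (equivalently, the smallest k with (A − λI)^k v = 0 for every generalised eigenvector v of λ).

  λ = -5: largest Jordan block has size 3, contributing (x + 5)^3

So m_A(x) = (x + 5)^3 = x^3 + 15*x^2 + 75*x + 125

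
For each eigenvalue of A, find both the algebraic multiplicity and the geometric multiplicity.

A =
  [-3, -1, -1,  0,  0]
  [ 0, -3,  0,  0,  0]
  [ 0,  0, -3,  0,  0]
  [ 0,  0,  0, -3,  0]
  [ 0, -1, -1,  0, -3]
λ = -3: alg = 5, geom = 4

Step 1 — factor the characteristic polynomial to read off the algebraic multiplicities:
  χ_A(x) = (x + 3)^5

Step 2 — compute geometric multiplicities via the rank-nullity identity g(λ) = n − rank(A − λI):
  rank(A − (-3)·I) = 1, so dim ker(A − (-3)·I) = n − 1 = 4

Summary:
  λ = -3: algebraic multiplicity = 5, geometric multiplicity = 4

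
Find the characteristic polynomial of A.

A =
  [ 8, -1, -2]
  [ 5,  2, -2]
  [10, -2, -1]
x^3 - 9*x^2 + 27*x - 27

Expanding det(x·I − A) (e.g. by cofactor expansion or by noting that A is similar to its Jordan form J, which has the same characteristic polynomial as A) gives
  χ_A(x) = x^3 - 9*x^2 + 27*x - 27
which factors as (x - 3)^3. The eigenvalues (with algebraic multiplicities) are λ = 3 with multiplicity 3.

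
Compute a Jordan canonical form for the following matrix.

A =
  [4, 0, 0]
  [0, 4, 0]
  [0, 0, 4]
J_1(4) ⊕ J_1(4) ⊕ J_1(4)

The characteristic polynomial is
  det(x·I − A) = x^3 - 12*x^2 + 48*x - 64 = (x - 4)^3

Eigenvalues and multiplicities (the geometric multiplicity of λ is n − rank(A − λI), which equals the number of Jordan blocks for λ):
  λ = 4: algebraic multiplicity = 3, geometric multiplicity = 3

Determining the block sizes for each eigenvalue:
  λ = 4: gm = am = 3, so every block has size 1 → block sizes [1, 1, 1]

Assembling the blocks gives a Jordan form
J =
  [4, 0, 0]
  [0, 4, 0]
  [0, 0, 4]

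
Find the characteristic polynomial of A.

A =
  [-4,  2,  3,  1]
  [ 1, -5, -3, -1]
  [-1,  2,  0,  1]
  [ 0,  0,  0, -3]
x^4 + 12*x^3 + 54*x^2 + 108*x + 81

Expanding det(x·I − A) (e.g. by cofactor expansion or by noting that A is similar to its Jordan form J, which has the same characteristic polynomial as A) gives
  χ_A(x) = x^4 + 12*x^3 + 54*x^2 + 108*x + 81
which factors as (x + 3)^4. The eigenvalues (with algebraic multiplicities) are λ = -3 with multiplicity 4.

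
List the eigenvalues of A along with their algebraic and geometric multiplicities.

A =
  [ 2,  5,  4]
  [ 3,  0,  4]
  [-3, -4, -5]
λ = -1: alg = 3, geom = 1

Step 1 — factor the characteristic polynomial to read off the algebraic multiplicities:
  χ_A(x) = (x + 1)^3

Step 2 — compute geometric multiplicities via the rank-nullity identity g(λ) = n − rank(A − λI):
  rank(A − (-1)·I) = 2, so dim ker(A − (-1)·I) = n − 2 = 1

Summary:
  λ = -1: algebraic multiplicity = 3, geometric multiplicity = 1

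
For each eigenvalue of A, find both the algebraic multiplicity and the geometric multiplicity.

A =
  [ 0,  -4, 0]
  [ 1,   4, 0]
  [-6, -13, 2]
λ = 2: alg = 3, geom = 1

Step 1 — factor the characteristic polynomial to read off the algebraic multiplicities:
  χ_A(x) = (x - 2)^3

Step 2 — compute geometric multiplicities via the rank-nullity identity g(λ) = n − rank(A − λI):
  rank(A − (2)·I) = 2, so dim ker(A − (2)·I) = n − 2 = 1

Summary:
  λ = 2: algebraic multiplicity = 3, geometric multiplicity = 1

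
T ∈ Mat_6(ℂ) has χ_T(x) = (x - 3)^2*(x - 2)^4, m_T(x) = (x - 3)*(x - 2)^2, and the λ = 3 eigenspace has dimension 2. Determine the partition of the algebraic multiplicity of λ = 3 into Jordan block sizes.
Block sizes for λ = 3: [1, 1]

Step 1 — from the characteristic polynomial, algebraic multiplicity of λ = 3 is 2. From dim ker(T − (3)·I) = 2, there are exactly 2 Jordan blocks for λ = 3.
Step 2 — from the minimal polynomial, the factor (x − 3) tells us the largest block for λ = 3 has size 1.
Step 3 — with total size 2, 2 blocks, and largest block 1, the block sizes (in nonincreasing order) are [1, 1].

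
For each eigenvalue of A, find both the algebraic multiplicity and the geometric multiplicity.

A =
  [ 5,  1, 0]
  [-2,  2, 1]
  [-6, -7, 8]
λ = 5: alg = 3, geom = 1

Step 1 — factor the characteristic polynomial to read off the algebraic multiplicities:
  χ_A(x) = (x - 5)^3

Step 2 — compute geometric multiplicities via the rank-nullity identity g(λ) = n − rank(A − λI):
  rank(A − (5)·I) = 2, so dim ker(A − (5)·I) = n − 2 = 1

Summary:
  λ = 5: algebraic multiplicity = 3, geometric multiplicity = 1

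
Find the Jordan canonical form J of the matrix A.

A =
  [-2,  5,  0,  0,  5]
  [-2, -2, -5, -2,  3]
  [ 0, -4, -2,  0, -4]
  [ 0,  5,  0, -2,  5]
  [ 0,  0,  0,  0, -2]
J_3(-2) ⊕ J_1(-2) ⊕ J_1(-2)

The characteristic polynomial is
  det(x·I − A) = x^5 + 10*x^4 + 40*x^3 + 80*x^2 + 80*x + 32 = (x + 2)^5

Eigenvalues and multiplicities (the geometric multiplicity of λ is n − rank(A − λI), which equals the number of Jordan blocks for λ):
  λ = -2: algebraic multiplicity = 5, geometric multiplicity = 3

Determining the block sizes for each eigenvalue:
  λ = -2: with am = 5 and gm = 3, the partition is not yet determined (e.g. several partitions of 5 into 3 parts exist). Let N = A − (-2)·I. Computing rank(N^1) = 2, rank(N^2) = 1, rank(N^3) = 0; the number of blocks of size ≥ j is rank(N^{j−1}) − rank(N^j), giving [3, 1, 1]. So we have 1 block(s) of size 3, 2 block(s) of size 1 → block sizes [3, 1, 1]

Assembling the blocks gives a Jordan form
J =
  [-2,  1,  0,  0,  0]
  [ 0, -2,  1,  0,  0]
  [ 0,  0, -2,  0,  0]
  [ 0,  0,  0, -2,  0]
  [ 0,  0,  0,  0, -2]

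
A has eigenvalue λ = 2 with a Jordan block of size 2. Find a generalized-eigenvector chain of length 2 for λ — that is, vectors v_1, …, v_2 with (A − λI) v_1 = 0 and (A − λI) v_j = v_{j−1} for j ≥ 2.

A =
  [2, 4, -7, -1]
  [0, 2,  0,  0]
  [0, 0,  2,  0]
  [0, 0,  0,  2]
A Jordan chain for λ = 2 of length 2:
v_1 = (4, 0, 0, 0)ᵀ
v_2 = (0, 1, 0, 0)ᵀ

Let N = A − (2)·I. We want v_2 with N^2 v_2 = 0 but N^1 v_2 ≠ 0; then v_{j-1} := N · v_j for j = 2, …, 2.

Pick v_2 = (0, 1, 0, 0)ᵀ.
Then v_1 = N · v_2 = (4, 0, 0, 0)ᵀ.

Sanity check: (A − (2)·I) v_1 = (0, 0, 0, 0)ᵀ = 0. ✓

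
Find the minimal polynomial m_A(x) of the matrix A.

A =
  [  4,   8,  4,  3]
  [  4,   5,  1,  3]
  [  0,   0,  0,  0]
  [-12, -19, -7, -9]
x^3

The characteristic polynomial is χ_A(x) = x^4, so the eigenvalues are known. The minimal polynomial is
  m_A(x) = Π_λ (x − λ)^{k_λ}
where k_λ is the size of the *largest* Jordan block for λ (equivalently, the smallest k with (A − λI)^k v = 0 for every generalised eigenvector v of λ).

  λ = 0: largest Jordan block has size 3, contributing (x − 0)^3

So m_A(x) = x^3 = x^3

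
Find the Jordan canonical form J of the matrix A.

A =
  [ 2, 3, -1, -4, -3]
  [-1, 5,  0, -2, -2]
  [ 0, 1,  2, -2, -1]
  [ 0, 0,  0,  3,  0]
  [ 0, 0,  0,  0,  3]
J_3(3) ⊕ J_1(3) ⊕ J_1(3)

The characteristic polynomial is
  det(x·I − A) = x^5 - 15*x^4 + 90*x^3 - 270*x^2 + 405*x - 243 = (x - 3)^5

Eigenvalues and multiplicities (the geometric multiplicity of λ is n − rank(A − λI), which equals the number of Jordan blocks for λ):
  λ = 3: algebraic multiplicity = 5, geometric multiplicity = 3

Determining the block sizes for each eigenvalue:
  λ = 3: with am = 5 and gm = 3, the partition is not yet determined (e.g. several partitions of 5 into 3 parts exist). Let N = A − (3)·I. Computing rank(N^1) = 2, rank(N^2) = 1, rank(N^3) = 0; the number of blocks of size ≥ j is rank(N^{j−1}) − rank(N^j), giving [3, 1, 1]. So we have 1 block(s) of size 3, 2 block(s) of size 1 → block sizes [3, 1, 1]

Assembling the blocks gives a Jordan form
J =
  [3, 1, 0, 0, 0]
  [0, 3, 1, 0, 0]
  [0, 0, 3, 0, 0]
  [0, 0, 0, 3, 0]
  [0, 0, 0, 0, 3]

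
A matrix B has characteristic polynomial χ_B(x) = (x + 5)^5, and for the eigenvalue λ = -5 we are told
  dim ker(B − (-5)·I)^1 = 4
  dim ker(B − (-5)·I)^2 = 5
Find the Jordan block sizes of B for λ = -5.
Block sizes for λ = -5: [2, 1, 1, 1]

From the dimensions of kernels of powers, the number of Jordan blocks of size at least j is d_j − d_{j−1} where d_j = dim ker(N^j) (with d_0 = 0). Computing the differences gives [4, 1].
The number of blocks of size exactly k is (#blocks of size ≥ k) − (#blocks of size ≥ k + 1), so the partition is: 3 block(s) of size 1, 1 block(s) of size 2.
In nonincreasing order the block sizes are [2, 1, 1, 1].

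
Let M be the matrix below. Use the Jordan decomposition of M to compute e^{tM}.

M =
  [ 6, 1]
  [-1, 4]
e^{tM} =
  [t*exp(5*t) + exp(5*t), t*exp(5*t)]
  [-t*exp(5*t), -t*exp(5*t) + exp(5*t)]

Strategy: write M = P · J · P⁻¹ where J is a Jordan canonical form, so e^{tM} = P · e^{tJ} · P⁻¹, and e^{tJ} can be computed block-by-block.

M has Jordan form
J =
  [5, 1]
  [0, 5]
(up to reordering of blocks).

Per-block formulas:
  For a 2×2 Jordan block J_2(5): exp(t · J_2(5)) = e^(5t)·(I + t·N), where N is the 2×2 nilpotent shift.

After assembling e^{tJ} and conjugating by P, we get:

e^{tM} =
  [t*exp(5*t) + exp(5*t), t*exp(5*t)]
  [-t*exp(5*t), -t*exp(5*t) + exp(5*t)]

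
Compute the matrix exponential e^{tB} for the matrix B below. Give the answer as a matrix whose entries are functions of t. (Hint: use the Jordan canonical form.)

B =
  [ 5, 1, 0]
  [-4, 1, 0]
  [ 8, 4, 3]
e^{tB} =
  [2*t*exp(3*t) + exp(3*t), t*exp(3*t), 0]
  [-4*t*exp(3*t), -2*t*exp(3*t) + exp(3*t), 0]
  [8*t*exp(3*t), 4*t*exp(3*t), exp(3*t)]

Strategy: write B = P · J · P⁻¹ where J is a Jordan canonical form, so e^{tB} = P · e^{tJ} · P⁻¹, and e^{tJ} can be computed block-by-block.

B has Jordan form
J =
  [3, 1, 0]
  [0, 3, 0]
  [0, 0, 3]
(up to reordering of blocks).

Per-block formulas:
  For a 1×1 block at λ = 3: exp(t · [3]) = [e^(3t)].
  For a 2×2 Jordan block J_2(3): exp(t · J_2(3)) = e^(3t)·(I + t·N), where N is the 2×2 nilpotent shift.

After assembling e^{tJ} and conjugating by P, we get:

e^{tB} =
  [2*t*exp(3*t) + exp(3*t), t*exp(3*t), 0]
  [-4*t*exp(3*t), -2*t*exp(3*t) + exp(3*t), 0]
  [8*t*exp(3*t), 4*t*exp(3*t), exp(3*t)]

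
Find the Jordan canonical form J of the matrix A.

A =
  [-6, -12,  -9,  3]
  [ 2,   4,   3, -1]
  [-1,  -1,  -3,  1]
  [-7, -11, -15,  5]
J_2(0) ⊕ J_2(0)

The characteristic polynomial is
  det(x·I − A) = x^4

Eigenvalues and multiplicities (the geometric multiplicity of λ is n − rank(A − λI), which equals the number of Jordan blocks for λ):
  λ = 0: algebraic multiplicity = 4, geometric multiplicity = 2

Determining the block sizes for each eigenvalue:
  λ = 0: with am = 4 and gm = 2, the partition is not yet determined (e.g. several partitions of 4 into 2 parts exist). Let N = A − (0)·I. Computing rank(N^1) = 2, rank(N^2) = 0; the number of blocks of size ≥ j is rank(N^{j−1}) − rank(N^j), giving [2, 2]. So we have 2 block(s) of size 2 → block sizes [2, 2]

Assembling the blocks gives a Jordan form
J =
  [0, 1, 0, 0]
  [0, 0, 0, 0]
  [0, 0, 0, 1]
  [0, 0, 0, 0]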